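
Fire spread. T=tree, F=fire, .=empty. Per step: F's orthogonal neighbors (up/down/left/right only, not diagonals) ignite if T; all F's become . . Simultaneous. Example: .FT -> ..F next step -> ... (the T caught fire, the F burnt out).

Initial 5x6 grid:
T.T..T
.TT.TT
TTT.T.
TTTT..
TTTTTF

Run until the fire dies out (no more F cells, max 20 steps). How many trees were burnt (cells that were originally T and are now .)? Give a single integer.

Answer: 15

Derivation:
Step 1: +1 fires, +1 burnt (F count now 1)
Step 2: +1 fires, +1 burnt (F count now 1)
Step 3: +2 fires, +1 burnt (F count now 2)
Step 4: +2 fires, +2 burnt (F count now 2)
Step 5: +3 fires, +2 burnt (F count now 3)
Step 6: +3 fires, +3 burnt (F count now 3)
Step 7: +3 fires, +3 burnt (F count now 3)
Step 8: +0 fires, +3 burnt (F count now 0)
Fire out after step 8
Initially T: 20, now '.': 25
Total burnt (originally-T cells now '.'): 15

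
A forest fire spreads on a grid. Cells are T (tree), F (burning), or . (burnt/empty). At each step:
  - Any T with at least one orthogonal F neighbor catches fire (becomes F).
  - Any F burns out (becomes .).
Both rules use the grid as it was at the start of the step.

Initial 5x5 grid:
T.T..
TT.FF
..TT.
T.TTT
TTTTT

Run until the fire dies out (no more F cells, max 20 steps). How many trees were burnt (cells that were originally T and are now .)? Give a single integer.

Step 1: +1 fires, +2 burnt (F count now 1)
Step 2: +2 fires, +1 burnt (F count now 2)
Step 3: +3 fires, +2 burnt (F count now 3)
Step 4: +2 fires, +3 burnt (F count now 2)
Step 5: +1 fires, +2 burnt (F count now 1)
Step 6: +1 fires, +1 burnt (F count now 1)
Step 7: +1 fires, +1 burnt (F count now 1)
Step 8: +0 fires, +1 burnt (F count now 0)
Fire out after step 8
Initially T: 15, now '.': 21
Total burnt (originally-T cells now '.'): 11

Answer: 11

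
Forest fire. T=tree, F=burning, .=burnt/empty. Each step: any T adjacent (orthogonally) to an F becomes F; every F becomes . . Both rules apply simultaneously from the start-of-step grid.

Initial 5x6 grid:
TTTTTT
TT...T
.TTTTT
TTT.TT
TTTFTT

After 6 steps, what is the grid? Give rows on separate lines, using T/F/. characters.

Step 1: 2 trees catch fire, 1 burn out
  TTTTTT
  TT...T
  .TTTTT
  TTT.TT
  TTF.FT
Step 2: 4 trees catch fire, 2 burn out
  TTTTTT
  TT...T
  .TTTTT
  TTF.FT
  TF...F
Step 3: 5 trees catch fire, 4 burn out
  TTTTTT
  TT...T
  .TFTFT
  TF...F
  F.....
Step 4: 4 trees catch fire, 5 burn out
  TTTTTT
  TT...T
  .F.F.F
  F.....
  ......
Step 5: 2 trees catch fire, 4 burn out
  TTTTTT
  TF...F
  ......
  ......
  ......
Step 6: 3 trees catch fire, 2 burn out
  TFTTTF
  F.....
  ......
  ......
  ......

TFTTTF
F.....
......
......
......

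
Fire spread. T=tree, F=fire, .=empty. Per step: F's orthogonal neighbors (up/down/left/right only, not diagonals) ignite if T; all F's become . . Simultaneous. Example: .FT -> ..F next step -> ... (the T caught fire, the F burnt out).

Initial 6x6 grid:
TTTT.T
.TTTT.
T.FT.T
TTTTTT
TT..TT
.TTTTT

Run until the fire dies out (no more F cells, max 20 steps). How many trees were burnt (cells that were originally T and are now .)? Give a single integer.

Step 1: +3 fires, +1 burnt (F count now 3)
Step 2: +5 fires, +3 burnt (F count now 5)
Step 3: +6 fires, +5 burnt (F count now 6)
Step 4: +6 fires, +6 burnt (F count now 6)
Step 5: +4 fires, +6 burnt (F count now 4)
Step 6: +2 fires, +4 burnt (F count now 2)
Step 7: +0 fires, +2 burnt (F count now 0)
Fire out after step 7
Initially T: 27, now '.': 35
Total burnt (originally-T cells now '.'): 26

Answer: 26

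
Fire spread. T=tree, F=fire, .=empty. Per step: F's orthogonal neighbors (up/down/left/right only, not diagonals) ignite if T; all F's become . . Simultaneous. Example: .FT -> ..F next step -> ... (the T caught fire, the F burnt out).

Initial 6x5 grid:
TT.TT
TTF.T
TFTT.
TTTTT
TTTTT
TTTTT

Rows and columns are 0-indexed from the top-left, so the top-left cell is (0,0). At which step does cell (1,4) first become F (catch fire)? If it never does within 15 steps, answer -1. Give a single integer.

Step 1: cell (1,4)='T' (+4 fires, +2 burnt)
Step 2: cell (1,4)='T' (+6 fires, +4 burnt)
Step 3: cell (1,4)='T' (+5 fires, +6 burnt)
Step 4: cell (1,4)='T' (+4 fires, +5 burnt)
Step 5: cell (1,4)='T' (+2 fires, +4 burnt)
Step 6: cell (1,4)='T' (+1 fires, +2 burnt)
Step 7: cell (1,4)='T' (+0 fires, +1 burnt)
  fire out at step 7
Target never catches fire within 15 steps

-1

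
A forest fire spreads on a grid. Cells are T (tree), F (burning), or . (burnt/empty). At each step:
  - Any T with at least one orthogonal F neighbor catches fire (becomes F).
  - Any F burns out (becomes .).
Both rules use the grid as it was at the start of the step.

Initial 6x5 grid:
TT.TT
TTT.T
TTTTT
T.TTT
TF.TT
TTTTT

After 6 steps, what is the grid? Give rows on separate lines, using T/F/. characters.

Step 1: 2 trees catch fire, 1 burn out
  TT.TT
  TTT.T
  TTTTT
  T.TTT
  F..TT
  TFTTT
Step 2: 3 trees catch fire, 2 burn out
  TT.TT
  TTT.T
  TTTTT
  F.TTT
  ...TT
  F.FTT
Step 3: 2 trees catch fire, 3 burn out
  TT.TT
  TTT.T
  FTTTT
  ..TTT
  ...TT
  ...FT
Step 4: 4 trees catch fire, 2 burn out
  TT.TT
  FTT.T
  .FTTT
  ..TTT
  ...FT
  ....F
Step 5: 5 trees catch fire, 4 burn out
  FT.TT
  .FT.T
  ..FTT
  ..TFT
  ....F
  .....
Step 6: 5 trees catch fire, 5 burn out
  .F.TT
  ..F.T
  ...FT
  ..F.F
  .....
  .....

.F.TT
..F.T
...FT
..F.F
.....
.....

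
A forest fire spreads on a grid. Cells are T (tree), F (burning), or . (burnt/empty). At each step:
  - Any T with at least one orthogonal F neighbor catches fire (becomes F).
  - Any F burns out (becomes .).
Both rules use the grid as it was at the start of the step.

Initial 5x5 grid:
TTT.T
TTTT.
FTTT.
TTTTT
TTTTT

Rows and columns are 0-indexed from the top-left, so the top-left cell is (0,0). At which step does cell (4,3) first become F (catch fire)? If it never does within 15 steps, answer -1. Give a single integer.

Step 1: cell (4,3)='T' (+3 fires, +1 burnt)
Step 2: cell (4,3)='T' (+5 fires, +3 burnt)
Step 3: cell (4,3)='T' (+5 fires, +5 burnt)
Step 4: cell (4,3)='T' (+4 fires, +5 burnt)
Step 5: cell (4,3)='F' (+2 fires, +4 burnt)
  -> target ignites at step 5
Step 6: cell (4,3)='.' (+1 fires, +2 burnt)
Step 7: cell (4,3)='.' (+0 fires, +1 burnt)
  fire out at step 7

5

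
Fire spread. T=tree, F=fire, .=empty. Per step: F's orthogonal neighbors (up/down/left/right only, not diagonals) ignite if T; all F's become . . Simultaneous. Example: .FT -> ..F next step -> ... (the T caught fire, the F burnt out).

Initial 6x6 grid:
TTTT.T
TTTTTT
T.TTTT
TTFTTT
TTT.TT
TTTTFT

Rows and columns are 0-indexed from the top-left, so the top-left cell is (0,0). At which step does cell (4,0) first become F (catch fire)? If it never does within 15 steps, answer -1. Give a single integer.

Step 1: cell (4,0)='T' (+7 fires, +2 burnt)
Step 2: cell (4,0)='T' (+7 fires, +7 burnt)
Step 3: cell (4,0)='F' (+8 fires, +7 burnt)
  -> target ignites at step 3
Step 4: cell (4,0)='.' (+6 fires, +8 burnt)
Step 5: cell (4,0)='.' (+2 fires, +6 burnt)
Step 6: cell (4,0)='.' (+1 fires, +2 burnt)
Step 7: cell (4,0)='.' (+0 fires, +1 burnt)
  fire out at step 7

3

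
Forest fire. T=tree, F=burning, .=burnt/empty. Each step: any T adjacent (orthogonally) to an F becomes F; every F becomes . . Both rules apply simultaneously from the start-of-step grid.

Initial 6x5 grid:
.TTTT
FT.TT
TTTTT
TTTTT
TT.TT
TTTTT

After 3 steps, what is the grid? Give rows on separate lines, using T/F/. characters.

Step 1: 2 trees catch fire, 1 burn out
  .TTTT
  .F.TT
  FTTTT
  TTTTT
  TT.TT
  TTTTT
Step 2: 3 trees catch fire, 2 burn out
  .FTTT
  ...TT
  .FTTT
  FTTTT
  TT.TT
  TTTTT
Step 3: 4 trees catch fire, 3 burn out
  ..FTT
  ...TT
  ..FTT
  .FTTT
  FT.TT
  TTTTT

..FTT
...TT
..FTT
.FTTT
FT.TT
TTTTT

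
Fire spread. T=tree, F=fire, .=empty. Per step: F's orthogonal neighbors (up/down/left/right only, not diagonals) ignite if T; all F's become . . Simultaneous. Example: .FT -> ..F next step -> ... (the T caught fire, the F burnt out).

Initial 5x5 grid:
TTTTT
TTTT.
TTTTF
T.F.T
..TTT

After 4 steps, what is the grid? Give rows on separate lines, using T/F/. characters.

Step 1: 4 trees catch fire, 2 burn out
  TTTTT
  TTTT.
  TTFF.
  T...F
  ..FTT
Step 2: 5 trees catch fire, 4 burn out
  TTTTT
  TTFF.
  TF...
  T....
  ...FF
Step 3: 4 trees catch fire, 5 burn out
  TTFFT
  TF...
  F....
  T....
  .....
Step 4: 4 trees catch fire, 4 burn out
  TF..F
  F....
  .....
  F....
  .....

TF..F
F....
.....
F....
.....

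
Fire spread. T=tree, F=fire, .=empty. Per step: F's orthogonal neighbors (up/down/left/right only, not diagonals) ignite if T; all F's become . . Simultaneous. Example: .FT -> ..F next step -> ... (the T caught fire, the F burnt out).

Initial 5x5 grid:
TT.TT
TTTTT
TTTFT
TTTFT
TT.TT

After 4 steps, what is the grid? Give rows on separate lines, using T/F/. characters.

Step 1: 6 trees catch fire, 2 burn out
  TT.TT
  TTTFT
  TTF.F
  TTF.F
  TT.FT
Step 2: 6 trees catch fire, 6 burn out
  TT.FT
  TTF.F
  TF...
  TF...
  TT..F
Step 3: 5 trees catch fire, 6 burn out
  TT..F
  TF...
  F....
  F....
  TF...
Step 4: 3 trees catch fire, 5 burn out
  TF...
  F....
  .....
  .....
  F....

TF...
F....
.....
.....
F....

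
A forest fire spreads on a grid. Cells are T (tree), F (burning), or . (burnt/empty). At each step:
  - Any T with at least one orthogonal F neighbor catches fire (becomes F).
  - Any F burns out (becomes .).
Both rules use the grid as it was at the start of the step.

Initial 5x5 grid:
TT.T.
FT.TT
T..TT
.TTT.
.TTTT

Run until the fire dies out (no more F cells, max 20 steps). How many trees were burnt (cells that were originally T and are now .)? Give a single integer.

Answer: 4

Derivation:
Step 1: +3 fires, +1 burnt (F count now 3)
Step 2: +1 fires, +3 burnt (F count now 1)
Step 3: +0 fires, +1 burnt (F count now 0)
Fire out after step 3
Initially T: 16, now '.': 13
Total burnt (originally-T cells now '.'): 4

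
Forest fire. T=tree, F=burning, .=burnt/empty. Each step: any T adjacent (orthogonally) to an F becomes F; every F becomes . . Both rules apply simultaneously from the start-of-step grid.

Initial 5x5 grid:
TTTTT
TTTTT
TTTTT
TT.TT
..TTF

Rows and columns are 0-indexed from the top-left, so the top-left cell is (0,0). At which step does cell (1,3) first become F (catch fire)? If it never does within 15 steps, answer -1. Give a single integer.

Step 1: cell (1,3)='T' (+2 fires, +1 burnt)
Step 2: cell (1,3)='T' (+3 fires, +2 burnt)
Step 3: cell (1,3)='T' (+2 fires, +3 burnt)
Step 4: cell (1,3)='F' (+3 fires, +2 burnt)
  -> target ignites at step 4
Step 5: cell (1,3)='.' (+3 fires, +3 burnt)
Step 6: cell (1,3)='.' (+4 fires, +3 burnt)
Step 7: cell (1,3)='.' (+3 fires, +4 burnt)
Step 8: cell (1,3)='.' (+1 fires, +3 burnt)
Step 9: cell (1,3)='.' (+0 fires, +1 burnt)
  fire out at step 9

4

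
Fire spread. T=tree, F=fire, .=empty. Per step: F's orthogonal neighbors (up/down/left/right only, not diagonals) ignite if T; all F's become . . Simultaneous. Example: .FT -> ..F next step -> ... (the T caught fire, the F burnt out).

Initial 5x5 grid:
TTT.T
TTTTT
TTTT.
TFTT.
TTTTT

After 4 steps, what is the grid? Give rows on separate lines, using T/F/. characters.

Step 1: 4 trees catch fire, 1 burn out
  TTT.T
  TTTTT
  TFTT.
  F.FT.
  TFTTT
Step 2: 6 trees catch fire, 4 burn out
  TTT.T
  TFTTT
  F.FT.
  ...F.
  F.FTT
Step 3: 5 trees catch fire, 6 burn out
  TFT.T
  F.FTT
  ...F.
  .....
  ...FT
Step 4: 4 trees catch fire, 5 burn out
  F.F.T
  ...FT
  .....
  .....
  ....F

F.F.T
...FT
.....
.....
....F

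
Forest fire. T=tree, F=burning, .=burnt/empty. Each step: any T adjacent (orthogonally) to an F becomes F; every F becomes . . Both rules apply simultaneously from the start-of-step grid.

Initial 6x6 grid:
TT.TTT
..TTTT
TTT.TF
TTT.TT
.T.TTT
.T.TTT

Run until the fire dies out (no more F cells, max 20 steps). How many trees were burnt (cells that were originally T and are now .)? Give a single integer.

Answer: 24

Derivation:
Step 1: +3 fires, +1 burnt (F count now 3)
Step 2: +4 fires, +3 burnt (F count now 4)
Step 3: +4 fires, +4 burnt (F count now 4)
Step 4: +4 fires, +4 burnt (F count now 4)
Step 5: +2 fires, +4 burnt (F count now 2)
Step 6: +2 fires, +2 burnt (F count now 2)
Step 7: +2 fires, +2 burnt (F count now 2)
Step 8: +2 fires, +2 burnt (F count now 2)
Step 9: +1 fires, +2 burnt (F count now 1)
Step 10: +0 fires, +1 burnt (F count now 0)
Fire out after step 10
Initially T: 26, now '.': 34
Total burnt (originally-T cells now '.'): 24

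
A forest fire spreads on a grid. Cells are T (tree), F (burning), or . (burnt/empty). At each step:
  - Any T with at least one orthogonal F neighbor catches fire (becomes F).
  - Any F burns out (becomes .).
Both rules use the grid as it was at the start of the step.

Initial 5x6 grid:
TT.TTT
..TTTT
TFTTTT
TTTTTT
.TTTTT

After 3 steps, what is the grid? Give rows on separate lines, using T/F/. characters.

Step 1: 3 trees catch fire, 1 burn out
  TT.TTT
  ..TTTT
  F.FTTT
  TFTTTT
  .TTTTT
Step 2: 5 trees catch fire, 3 burn out
  TT.TTT
  ..FTTT
  ...FTT
  F.FTTT
  .FTTTT
Step 3: 4 trees catch fire, 5 burn out
  TT.TTT
  ...FTT
  ....FT
  ...FTT
  ..FTTT

TT.TTT
...FTT
....FT
...FTT
..FTTT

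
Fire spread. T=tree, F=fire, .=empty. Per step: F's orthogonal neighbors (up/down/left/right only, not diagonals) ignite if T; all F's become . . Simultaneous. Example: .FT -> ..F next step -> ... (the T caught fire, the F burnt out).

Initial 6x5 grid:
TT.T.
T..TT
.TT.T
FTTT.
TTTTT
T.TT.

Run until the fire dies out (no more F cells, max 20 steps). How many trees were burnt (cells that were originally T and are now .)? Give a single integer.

Step 1: +2 fires, +1 burnt (F count now 2)
Step 2: +4 fires, +2 burnt (F count now 4)
Step 3: +3 fires, +4 burnt (F count now 3)
Step 4: +2 fires, +3 burnt (F count now 2)
Step 5: +2 fires, +2 burnt (F count now 2)
Step 6: +0 fires, +2 burnt (F count now 0)
Fire out after step 6
Initially T: 20, now '.': 23
Total burnt (originally-T cells now '.'): 13

Answer: 13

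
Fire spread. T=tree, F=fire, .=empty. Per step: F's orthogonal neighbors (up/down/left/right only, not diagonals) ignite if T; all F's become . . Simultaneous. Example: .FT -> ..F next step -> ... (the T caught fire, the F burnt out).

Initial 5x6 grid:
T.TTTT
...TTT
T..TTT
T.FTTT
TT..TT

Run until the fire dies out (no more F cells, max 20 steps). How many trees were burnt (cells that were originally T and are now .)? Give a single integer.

Answer: 15

Derivation:
Step 1: +1 fires, +1 burnt (F count now 1)
Step 2: +2 fires, +1 burnt (F count now 2)
Step 3: +4 fires, +2 burnt (F count now 4)
Step 4: +4 fires, +4 burnt (F count now 4)
Step 5: +3 fires, +4 burnt (F count now 3)
Step 6: +1 fires, +3 burnt (F count now 1)
Step 7: +0 fires, +1 burnt (F count now 0)
Fire out after step 7
Initially T: 20, now '.': 25
Total burnt (originally-T cells now '.'): 15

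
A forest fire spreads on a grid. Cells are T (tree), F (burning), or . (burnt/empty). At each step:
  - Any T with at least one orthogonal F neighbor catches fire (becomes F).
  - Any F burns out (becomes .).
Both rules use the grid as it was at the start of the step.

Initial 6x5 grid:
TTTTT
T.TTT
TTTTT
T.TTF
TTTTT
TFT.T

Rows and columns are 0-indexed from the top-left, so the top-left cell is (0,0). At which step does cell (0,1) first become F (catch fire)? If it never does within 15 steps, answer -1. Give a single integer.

Step 1: cell (0,1)='T' (+6 fires, +2 burnt)
Step 2: cell (0,1)='T' (+7 fires, +6 burnt)
Step 3: cell (0,1)='T' (+4 fires, +7 burnt)
Step 4: cell (0,1)='T' (+4 fires, +4 burnt)
Step 5: cell (0,1)='T' (+2 fires, +4 burnt)
Step 6: cell (0,1)='F' (+2 fires, +2 burnt)
  -> target ignites at step 6
Step 7: cell (0,1)='.' (+0 fires, +2 burnt)
  fire out at step 7

6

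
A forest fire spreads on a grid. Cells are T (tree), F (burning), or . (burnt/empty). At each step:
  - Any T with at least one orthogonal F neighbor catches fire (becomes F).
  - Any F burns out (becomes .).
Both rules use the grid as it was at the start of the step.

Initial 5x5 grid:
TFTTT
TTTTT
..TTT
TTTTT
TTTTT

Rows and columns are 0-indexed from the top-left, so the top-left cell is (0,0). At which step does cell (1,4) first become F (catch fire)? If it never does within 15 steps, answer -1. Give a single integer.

Step 1: cell (1,4)='T' (+3 fires, +1 burnt)
Step 2: cell (1,4)='T' (+3 fires, +3 burnt)
Step 3: cell (1,4)='T' (+3 fires, +3 burnt)
Step 4: cell (1,4)='F' (+3 fires, +3 burnt)
  -> target ignites at step 4
Step 5: cell (1,4)='.' (+4 fires, +3 burnt)
Step 6: cell (1,4)='.' (+4 fires, +4 burnt)
Step 7: cell (1,4)='.' (+2 fires, +4 burnt)
Step 8: cell (1,4)='.' (+0 fires, +2 burnt)
  fire out at step 8

4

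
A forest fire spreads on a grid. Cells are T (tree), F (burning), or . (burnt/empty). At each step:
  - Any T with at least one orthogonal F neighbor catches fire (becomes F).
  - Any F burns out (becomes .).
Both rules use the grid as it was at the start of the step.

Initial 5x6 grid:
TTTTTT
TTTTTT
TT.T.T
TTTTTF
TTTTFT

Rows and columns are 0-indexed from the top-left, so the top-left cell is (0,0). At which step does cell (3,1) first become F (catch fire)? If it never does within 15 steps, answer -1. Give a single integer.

Step 1: cell (3,1)='T' (+4 fires, +2 burnt)
Step 2: cell (3,1)='T' (+3 fires, +4 burnt)
Step 3: cell (3,1)='T' (+5 fires, +3 burnt)
Step 4: cell (3,1)='F' (+4 fires, +5 burnt)
  -> target ignites at step 4
Step 5: cell (3,1)='.' (+4 fires, +4 burnt)
Step 6: cell (3,1)='.' (+3 fires, +4 burnt)
Step 7: cell (3,1)='.' (+2 fires, +3 burnt)
Step 8: cell (3,1)='.' (+1 fires, +2 burnt)
Step 9: cell (3,1)='.' (+0 fires, +1 burnt)
  fire out at step 9

4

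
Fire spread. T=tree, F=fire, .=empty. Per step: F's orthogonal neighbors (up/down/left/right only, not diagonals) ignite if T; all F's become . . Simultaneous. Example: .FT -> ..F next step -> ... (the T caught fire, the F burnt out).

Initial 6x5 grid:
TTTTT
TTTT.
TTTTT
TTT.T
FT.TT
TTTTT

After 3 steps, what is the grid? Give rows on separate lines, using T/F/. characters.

Step 1: 3 trees catch fire, 1 burn out
  TTTTT
  TTTT.
  TTTTT
  FTT.T
  .F.TT
  FTTTT
Step 2: 3 trees catch fire, 3 burn out
  TTTTT
  TTTT.
  FTTTT
  .FT.T
  ...TT
  .FTTT
Step 3: 4 trees catch fire, 3 burn out
  TTTTT
  FTTT.
  .FTTT
  ..F.T
  ...TT
  ..FTT

TTTTT
FTTT.
.FTTT
..F.T
...TT
..FTT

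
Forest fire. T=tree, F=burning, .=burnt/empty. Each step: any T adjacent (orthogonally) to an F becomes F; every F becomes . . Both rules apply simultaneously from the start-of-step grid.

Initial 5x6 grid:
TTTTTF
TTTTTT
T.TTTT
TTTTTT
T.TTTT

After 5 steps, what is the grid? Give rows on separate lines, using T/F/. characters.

Step 1: 2 trees catch fire, 1 burn out
  TTTTF.
  TTTTTF
  T.TTTT
  TTTTTT
  T.TTTT
Step 2: 3 trees catch fire, 2 burn out
  TTTF..
  TTTTF.
  T.TTTF
  TTTTTT
  T.TTTT
Step 3: 4 trees catch fire, 3 burn out
  TTF...
  TTTF..
  T.TTF.
  TTTTTF
  T.TTTT
Step 4: 5 trees catch fire, 4 burn out
  TF....
  TTF...
  T.TF..
  TTTTF.
  T.TTTF
Step 5: 5 trees catch fire, 5 burn out
  F.....
  TF....
  T.F...
  TTTF..
  T.TTF.

F.....
TF....
T.F...
TTTF..
T.TTF.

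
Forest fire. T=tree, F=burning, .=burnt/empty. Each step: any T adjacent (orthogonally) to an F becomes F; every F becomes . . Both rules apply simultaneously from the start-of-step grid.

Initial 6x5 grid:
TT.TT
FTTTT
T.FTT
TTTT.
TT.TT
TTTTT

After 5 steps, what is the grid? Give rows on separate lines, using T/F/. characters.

Step 1: 6 trees catch fire, 2 burn out
  FT.TT
  .FFTT
  F..FT
  TTFT.
  TT.TT
  TTTTT
Step 2: 6 trees catch fire, 6 burn out
  .F.TT
  ...FT
  ....F
  FF.F.
  TT.TT
  TTTTT
Step 3: 5 trees catch fire, 6 burn out
  ...FT
  ....F
  .....
  .....
  FF.FT
  TTTTT
Step 4: 5 trees catch fire, 5 burn out
  ....F
  .....
  .....
  .....
  ....F
  FFTFT
Step 5: 2 trees catch fire, 5 burn out
  .....
  .....
  .....
  .....
  .....
  ..F.F

.....
.....
.....
.....
.....
..F.F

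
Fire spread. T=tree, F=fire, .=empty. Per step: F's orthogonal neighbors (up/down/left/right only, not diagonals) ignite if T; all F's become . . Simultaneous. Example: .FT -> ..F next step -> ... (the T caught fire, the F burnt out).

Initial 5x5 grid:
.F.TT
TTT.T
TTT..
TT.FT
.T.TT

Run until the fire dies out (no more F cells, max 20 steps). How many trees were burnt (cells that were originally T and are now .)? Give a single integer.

Answer: 12

Derivation:
Step 1: +3 fires, +2 burnt (F count now 3)
Step 2: +4 fires, +3 burnt (F count now 4)
Step 3: +3 fires, +4 burnt (F count now 3)
Step 4: +2 fires, +3 burnt (F count now 2)
Step 5: +0 fires, +2 burnt (F count now 0)
Fire out after step 5
Initially T: 15, now '.': 22
Total burnt (originally-T cells now '.'): 12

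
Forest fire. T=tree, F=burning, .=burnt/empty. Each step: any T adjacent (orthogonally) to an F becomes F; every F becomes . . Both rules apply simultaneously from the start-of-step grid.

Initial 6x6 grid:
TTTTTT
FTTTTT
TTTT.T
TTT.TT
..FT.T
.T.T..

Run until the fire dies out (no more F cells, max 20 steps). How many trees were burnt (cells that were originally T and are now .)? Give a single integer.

Answer: 24

Derivation:
Step 1: +5 fires, +2 burnt (F count now 5)
Step 2: +7 fires, +5 burnt (F count now 7)
Step 3: +3 fires, +7 burnt (F count now 3)
Step 4: +2 fires, +3 burnt (F count now 2)
Step 5: +2 fires, +2 burnt (F count now 2)
Step 6: +2 fires, +2 burnt (F count now 2)
Step 7: +1 fires, +2 burnt (F count now 1)
Step 8: +2 fires, +1 burnt (F count now 2)
Step 9: +0 fires, +2 burnt (F count now 0)
Fire out after step 9
Initially T: 25, now '.': 35
Total burnt (originally-T cells now '.'): 24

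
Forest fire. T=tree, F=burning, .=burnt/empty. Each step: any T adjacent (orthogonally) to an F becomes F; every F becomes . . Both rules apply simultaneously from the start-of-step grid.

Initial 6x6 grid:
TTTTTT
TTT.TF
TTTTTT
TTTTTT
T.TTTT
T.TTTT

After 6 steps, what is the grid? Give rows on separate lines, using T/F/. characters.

Step 1: 3 trees catch fire, 1 burn out
  TTTTTF
  TTT.F.
  TTTTTF
  TTTTTT
  T.TTTT
  T.TTTT
Step 2: 3 trees catch fire, 3 burn out
  TTTTF.
  TTT...
  TTTTF.
  TTTTTF
  T.TTTT
  T.TTTT
Step 3: 4 trees catch fire, 3 burn out
  TTTF..
  TTT...
  TTTF..
  TTTTF.
  T.TTTF
  T.TTTT
Step 4: 5 trees catch fire, 4 burn out
  TTF...
  TTT...
  TTF...
  TTTF..
  T.TTF.
  T.TTTF
Step 5: 6 trees catch fire, 5 burn out
  TF....
  TTF...
  TF....
  TTF...
  T.TF..
  T.TTF.
Step 6: 6 trees catch fire, 6 burn out
  F.....
  TF....
  F.....
  TF....
  T.F...
  T.TF..

F.....
TF....
F.....
TF....
T.F...
T.TF..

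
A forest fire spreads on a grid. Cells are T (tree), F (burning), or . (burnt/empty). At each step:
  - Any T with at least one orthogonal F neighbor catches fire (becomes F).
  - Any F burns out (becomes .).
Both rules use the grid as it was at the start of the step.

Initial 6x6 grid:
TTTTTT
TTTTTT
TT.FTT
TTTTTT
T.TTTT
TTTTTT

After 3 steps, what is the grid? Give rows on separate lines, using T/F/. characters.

Step 1: 3 trees catch fire, 1 burn out
  TTTTTT
  TTTFTT
  TT..FT
  TTTFTT
  T.TTTT
  TTTTTT
Step 2: 7 trees catch fire, 3 burn out
  TTTFTT
  TTF.FT
  TT...F
  TTF.FT
  T.TFTT
  TTTTTT
Step 3: 9 trees catch fire, 7 burn out
  TTF.FT
  TF...F
  TT....
  TF...F
  T.F.FT
  TTTFTT

TTF.FT
TF...F
TT....
TF...F
T.F.FT
TTTFTT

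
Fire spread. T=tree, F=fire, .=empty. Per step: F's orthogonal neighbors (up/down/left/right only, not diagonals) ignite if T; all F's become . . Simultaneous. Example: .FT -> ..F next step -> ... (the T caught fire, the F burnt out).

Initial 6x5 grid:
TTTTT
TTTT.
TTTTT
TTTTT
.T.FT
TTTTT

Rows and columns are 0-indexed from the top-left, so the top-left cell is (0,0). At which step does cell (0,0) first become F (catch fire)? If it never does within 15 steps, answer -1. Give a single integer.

Step 1: cell (0,0)='T' (+3 fires, +1 burnt)
Step 2: cell (0,0)='T' (+5 fires, +3 burnt)
Step 3: cell (0,0)='T' (+5 fires, +5 burnt)
Step 4: cell (0,0)='T' (+6 fires, +5 burnt)
Step 5: cell (0,0)='T' (+4 fires, +6 burnt)
Step 6: cell (0,0)='T' (+2 fires, +4 burnt)
Step 7: cell (0,0)='F' (+1 fires, +2 burnt)
  -> target ignites at step 7
Step 8: cell (0,0)='.' (+0 fires, +1 burnt)
  fire out at step 8

7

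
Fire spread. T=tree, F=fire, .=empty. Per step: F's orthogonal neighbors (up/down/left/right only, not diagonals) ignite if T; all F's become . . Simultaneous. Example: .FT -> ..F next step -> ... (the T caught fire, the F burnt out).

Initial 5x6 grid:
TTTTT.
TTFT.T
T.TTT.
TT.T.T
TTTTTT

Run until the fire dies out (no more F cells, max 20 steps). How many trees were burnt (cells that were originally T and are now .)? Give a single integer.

Answer: 22

Derivation:
Step 1: +4 fires, +1 burnt (F count now 4)
Step 2: +4 fires, +4 burnt (F count now 4)
Step 3: +5 fires, +4 burnt (F count now 5)
Step 4: +2 fires, +5 burnt (F count now 2)
Step 5: +4 fires, +2 burnt (F count now 4)
Step 6: +2 fires, +4 burnt (F count now 2)
Step 7: +1 fires, +2 burnt (F count now 1)
Step 8: +0 fires, +1 burnt (F count now 0)
Fire out after step 8
Initially T: 23, now '.': 29
Total burnt (originally-T cells now '.'): 22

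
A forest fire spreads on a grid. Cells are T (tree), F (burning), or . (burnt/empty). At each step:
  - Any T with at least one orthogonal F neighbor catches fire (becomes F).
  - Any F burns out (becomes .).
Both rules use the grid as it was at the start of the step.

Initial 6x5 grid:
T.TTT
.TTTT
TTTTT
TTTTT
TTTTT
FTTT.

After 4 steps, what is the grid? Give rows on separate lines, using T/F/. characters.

Step 1: 2 trees catch fire, 1 burn out
  T.TTT
  .TTTT
  TTTTT
  TTTTT
  FTTTT
  .FTT.
Step 2: 3 trees catch fire, 2 burn out
  T.TTT
  .TTTT
  TTTTT
  FTTTT
  .FTTT
  ..FT.
Step 3: 4 trees catch fire, 3 burn out
  T.TTT
  .TTTT
  FTTTT
  .FTTT
  ..FTT
  ...F.
Step 4: 3 trees catch fire, 4 burn out
  T.TTT
  .TTTT
  .FTTT
  ..FTT
  ...FT
  .....

T.TTT
.TTTT
.FTTT
..FTT
...FT
.....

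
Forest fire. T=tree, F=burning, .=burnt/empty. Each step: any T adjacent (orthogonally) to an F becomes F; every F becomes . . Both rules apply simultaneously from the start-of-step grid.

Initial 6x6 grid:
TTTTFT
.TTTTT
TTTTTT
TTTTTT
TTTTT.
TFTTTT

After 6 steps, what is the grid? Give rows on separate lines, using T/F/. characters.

Step 1: 6 trees catch fire, 2 burn out
  TTTF.F
  .TTTFT
  TTTTTT
  TTTTTT
  TFTTT.
  F.FTTT
Step 2: 8 trees catch fire, 6 burn out
  TTF...
  .TTF.F
  TTTTFT
  TFTTTT
  F.FTT.
  ...FTT
Step 3: 10 trees catch fire, 8 burn out
  TF....
  .TF...
  TFTF.F
  F.FTFT
  ...FT.
  ....FT
Step 4: 8 trees catch fire, 10 burn out
  F.....
  .F....
  F.F...
  ...F.F
  ....F.
  .....F
Step 5: 0 trees catch fire, 8 burn out
  ......
  ......
  ......
  ......
  ......
  ......
Step 6: 0 trees catch fire, 0 burn out
  ......
  ......
  ......
  ......
  ......
  ......

......
......
......
......
......
......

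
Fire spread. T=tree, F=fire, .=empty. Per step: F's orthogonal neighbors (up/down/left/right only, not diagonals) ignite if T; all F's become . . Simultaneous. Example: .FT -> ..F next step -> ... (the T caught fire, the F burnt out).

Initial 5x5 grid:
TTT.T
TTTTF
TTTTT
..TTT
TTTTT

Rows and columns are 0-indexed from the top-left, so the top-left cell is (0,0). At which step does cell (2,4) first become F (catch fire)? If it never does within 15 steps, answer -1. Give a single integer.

Step 1: cell (2,4)='F' (+3 fires, +1 burnt)
  -> target ignites at step 1
Step 2: cell (2,4)='.' (+3 fires, +3 burnt)
Step 3: cell (2,4)='.' (+5 fires, +3 burnt)
Step 4: cell (2,4)='.' (+5 fires, +5 burnt)
Step 5: cell (2,4)='.' (+3 fires, +5 burnt)
Step 6: cell (2,4)='.' (+1 fires, +3 burnt)
Step 7: cell (2,4)='.' (+1 fires, +1 burnt)
Step 8: cell (2,4)='.' (+0 fires, +1 burnt)
  fire out at step 8

1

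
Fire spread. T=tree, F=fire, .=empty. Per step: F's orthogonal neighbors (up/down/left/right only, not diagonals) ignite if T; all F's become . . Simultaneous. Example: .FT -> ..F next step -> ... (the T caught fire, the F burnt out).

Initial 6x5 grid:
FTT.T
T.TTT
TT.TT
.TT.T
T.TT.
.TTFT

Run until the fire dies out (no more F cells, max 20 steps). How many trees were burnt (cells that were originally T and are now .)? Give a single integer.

Answer: 19

Derivation:
Step 1: +5 fires, +2 burnt (F count now 5)
Step 2: +4 fires, +5 burnt (F count now 4)
Step 3: +3 fires, +4 burnt (F count now 3)
Step 4: +2 fires, +3 burnt (F count now 2)
Step 5: +2 fires, +2 burnt (F count now 2)
Step 6: +2 fires, +2 burnt (F count now 2)
Step 7: +1 fires, +2 burnt (F count now 1)
Step 8: +0 fires, +1 burnt (F count now 0)
Fire out after step 8
Initially T: 20, now '.': 29
Total burnt (originally-T cells now '.'): 19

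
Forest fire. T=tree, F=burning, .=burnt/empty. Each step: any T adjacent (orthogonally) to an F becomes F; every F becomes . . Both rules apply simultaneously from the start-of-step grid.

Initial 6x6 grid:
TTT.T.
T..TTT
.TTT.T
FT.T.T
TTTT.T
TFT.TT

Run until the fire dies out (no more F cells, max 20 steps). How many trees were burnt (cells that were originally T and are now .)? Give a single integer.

Answer: 20

Derivation:
Step 1: +5 fires, +2 burnt (F count now 5)
Step 2: +2 fires, +5 burnt (F count now 2)
Step 3: +2 fires, +2 burnt (F count now 2)
Step 4: +2 fires, +2 burnt (F count now 2)
Step 5: +1 fires, +2 burnt (F count now 1)
Step 6: +1 fires, +1 burnt (F count now 1)
Step 7: +2 fires, +1 burnt (F count now 2)
Step 8: +1 fires, +2 burnt (F count now 1)
Step 9: +1 fires, +1 burnt (F count now 1)
Step 10: +1 fires, +1 burnt (F count now 1)
Step 11: +1 fires, +1 burnt (F count now 1)
Step 12: +1 fires, +1 burnt (F count now 1)
Step 13: +0 fires, +1 burnt (F count now 0)
Fire out after step 13
Initially T: 24, now '.': 32
Total burnt (originally-T cells now '.'): 20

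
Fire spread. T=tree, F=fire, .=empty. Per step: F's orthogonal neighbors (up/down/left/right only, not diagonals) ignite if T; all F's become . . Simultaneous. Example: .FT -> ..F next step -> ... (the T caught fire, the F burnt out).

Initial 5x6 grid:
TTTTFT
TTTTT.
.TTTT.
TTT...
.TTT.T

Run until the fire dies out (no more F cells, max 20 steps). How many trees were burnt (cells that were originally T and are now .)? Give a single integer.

Step 1: +3 fires, +1 burnt (F count now 3)
Step 2: +3 fires, +3 burnt (F count now 3)
Step 3: +3 fires, +3 burnt (F count now 3)
Step 4: +3 fires, +3 burnt (F count now 3)
Step 5: +3 fires, +3 burnt (F count now 3)
Step 6: +2 fires, +3 burnt (F count now 2)
Step 7: +3 fires, +2 burnt (F count now 3)
Step 8: +0 fires, +3 burnt (F count now 0)
Fire out after step 8
Initially T: 21, now '.': 29
Total burnt (originally-T cells now '.'): 20

Answer: 20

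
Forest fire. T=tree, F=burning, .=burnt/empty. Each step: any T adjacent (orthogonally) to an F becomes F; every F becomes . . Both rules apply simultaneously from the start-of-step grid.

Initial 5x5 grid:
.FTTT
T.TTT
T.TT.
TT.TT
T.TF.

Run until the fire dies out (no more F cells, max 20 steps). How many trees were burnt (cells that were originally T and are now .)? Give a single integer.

Step 1: +3 fires, +2 burnt (F count now 3)
Step 2: +4 fires, +3 burnt (F count now 4)
Step 3: +3 fires, +4 burnt (F count now 3)
Step 4: +1 fires, +3 burnt (F count now 1)
Step 5: +0 fires, +1 burnt (F count now 0)
Fire out after step 5
Initially T: 16, now '.': 20
Total burnt (originally-T cells now '.'): 11

Answer: 11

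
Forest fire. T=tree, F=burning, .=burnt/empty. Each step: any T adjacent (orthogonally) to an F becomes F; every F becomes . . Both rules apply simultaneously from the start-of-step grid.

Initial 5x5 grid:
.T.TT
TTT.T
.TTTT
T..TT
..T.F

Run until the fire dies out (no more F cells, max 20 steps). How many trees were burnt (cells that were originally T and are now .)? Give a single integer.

Step 1: +1 fires, +1 burnt (F count now 1)
Step 2: +2 fires, +1 burnt (F count now 2)
Step 3: +2 fires, +2 burnt (F count now 2)
Step 4: +2 fires, +2 burnt (F count now 2)
Step 5: +3 fires, +2 burnt (F count now 3)
Step 6: +1 fires, +3 burnt (F count now 1)
Step 7: +2 fires, +1 burnt (F count now 2)
Step 8: +0 fires, +2 burnt (F count now 0)
Fire out after step 8
Initially T: 15, now '.': 23
Total burnt (originally-T cells now '.'): 13

Answer: 13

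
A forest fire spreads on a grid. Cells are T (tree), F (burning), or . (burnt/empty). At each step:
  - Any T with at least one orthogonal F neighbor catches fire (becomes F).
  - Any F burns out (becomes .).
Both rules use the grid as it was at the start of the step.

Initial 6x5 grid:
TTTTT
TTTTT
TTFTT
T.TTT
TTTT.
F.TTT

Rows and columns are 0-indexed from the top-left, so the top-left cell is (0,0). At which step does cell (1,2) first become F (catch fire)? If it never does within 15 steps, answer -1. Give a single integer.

Step 1: cell (1,2)='F' (+5 fires, +2 burnt)
  -> target ignites at step 1
Step 2: cell (1,2)='.' (+9 fires, +5 burnt)
Step 3: cell (1,2)='.' (+7 fires, +9 burnt)
Step 4: cell (1,2)='.' (+3 fires, +7 burnt)
Step 5: cell (1,2)='.' (+1 fires, +3 burnt)
Step 6: cell (1,2)='.' (+0 fires, +1 burnt)
  fire out at step 6

1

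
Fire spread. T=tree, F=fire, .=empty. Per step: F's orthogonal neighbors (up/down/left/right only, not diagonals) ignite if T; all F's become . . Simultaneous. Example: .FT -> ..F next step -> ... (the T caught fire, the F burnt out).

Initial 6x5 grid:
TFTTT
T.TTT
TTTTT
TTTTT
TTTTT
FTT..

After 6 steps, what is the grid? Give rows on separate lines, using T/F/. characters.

Step 1: 4 trees catch fire, 2 burn out
  F.FTT
  T.TTT
  TTTTT
  TTTTT
  FTTTT
  .FT..
Step 2: 6 trees catch fire, 4 burn out
  ...FT
  F.FTT
  TTTTT
  FTTTT
  .FTTT
  ..F..
Step 3: 6 trees catch fire, 6 burn out
  ....F
  ...FT
  FTFTT
  .FTTT
  ..FTT
  .....
Step 4: 5 trees catch fire, 6 burn out
  .....
  ....F
  .F.FT
  ..FTT
  ...FT
  .....
Step 5: 3 trees catch fire, 5 burn out
  .....
  .....
  ....F
  ...FT
  ....F
  .....
Step 6: 1 trees catch fire, 3 burn out
  .....
  .....
  .....
  ....F
  .....
  .....

.....
.....
.....
....F
.....
.....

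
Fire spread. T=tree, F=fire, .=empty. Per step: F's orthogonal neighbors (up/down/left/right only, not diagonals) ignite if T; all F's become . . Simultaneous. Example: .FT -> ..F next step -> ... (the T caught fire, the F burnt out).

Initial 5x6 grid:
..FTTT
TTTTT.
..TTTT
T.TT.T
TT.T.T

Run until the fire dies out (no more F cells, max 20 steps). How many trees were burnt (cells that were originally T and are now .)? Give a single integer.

Answer: 17

Derivation:
Step 1: +2 fires, +1 burnt (F count now 2)
Step 2: +4 fires, +2 burnt (F count now 4)
Step 3: +5 fires, +4 burnt (F count now 5)
Step 4: +2 fires, +5 burnt (F count now 2)
Step 5: +2 fires, +2 burnt (F count now 2)
Step 6: +1 fires, +2 burnt (F count now 1)
Step 7: +1 fires, +1 burnt (F count now 1)
Step 8: +0 fires, +1 burnt (F count now 0)
Fire out after step 8
Initially T: 20, now '.': 27
Total burnt (originally-T cells now '.'): 17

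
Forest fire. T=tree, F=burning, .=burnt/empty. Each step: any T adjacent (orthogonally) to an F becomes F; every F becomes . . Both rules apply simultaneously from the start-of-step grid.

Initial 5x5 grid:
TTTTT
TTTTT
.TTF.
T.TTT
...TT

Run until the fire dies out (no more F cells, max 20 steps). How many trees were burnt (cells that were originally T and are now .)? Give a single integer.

Step 1: +3 fires, +1 burnt (F count now 3)
Step 2: +7 fires, +3 burnt (F count now 7)
Step 3: +4 fires, +7 burnt (F count now 4)
Step 4: +2 fires, +4 burnt (F count now 2)
Step 5: +1 fires, +2 burnt (F count now 1)
Step 6: +0 fires, +1 burnt (F count now 0)
Fire out after step 6
Initially T: 18, now '.': 24
Total burnt (originally-T cells now '.'): 17

Answer: 17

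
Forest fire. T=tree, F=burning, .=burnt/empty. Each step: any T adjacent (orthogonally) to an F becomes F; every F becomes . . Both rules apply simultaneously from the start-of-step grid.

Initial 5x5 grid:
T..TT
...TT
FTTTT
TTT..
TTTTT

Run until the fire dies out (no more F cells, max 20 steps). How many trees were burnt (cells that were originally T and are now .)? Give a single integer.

Answer: 16

Derivation:
Step 1: +2 fires, +1 burnt (F count now 2)
Step 2: +3 fires, +2 burnt (F count now 3)
Step 3: +3 fires, +3 burnt (F count now 3)
Step 4: +3 fires, +3 burnt (F count now 3)
Step 5: +3 fires, +3 burnt (F count now 3)
Step 6: +2 fires, +3 burnt (F count now 2)
Step 7: +0 fires, +2 burnt (F count now 0)
Fire out after step 7
Initially T: 17, now '.': 24
Total burnt (originally-T cells now '.'): 16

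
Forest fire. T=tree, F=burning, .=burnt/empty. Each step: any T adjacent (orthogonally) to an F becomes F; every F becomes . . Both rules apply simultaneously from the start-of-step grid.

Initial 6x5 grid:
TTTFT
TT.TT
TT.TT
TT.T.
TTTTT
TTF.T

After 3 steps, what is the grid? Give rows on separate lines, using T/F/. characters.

Step 1: 5 trees catch fire, 2 burn out
  TTF.F
  TT.FT
  TT.TT
  TT.T.
  TTFTT
  TF..T
Step 2: 6 trees catch fire, 5 burn out
  TF...
  TT..F
  TT.FT
  TT.T.
  TF.FT
  F...T
Step 3: 7 trees catch fire, 6 burn out
  F....
  TF...
  TT..F
  TF.F.
  F...F
  ....T

F....
TF...
TT..F
TF.F.
F...F
....T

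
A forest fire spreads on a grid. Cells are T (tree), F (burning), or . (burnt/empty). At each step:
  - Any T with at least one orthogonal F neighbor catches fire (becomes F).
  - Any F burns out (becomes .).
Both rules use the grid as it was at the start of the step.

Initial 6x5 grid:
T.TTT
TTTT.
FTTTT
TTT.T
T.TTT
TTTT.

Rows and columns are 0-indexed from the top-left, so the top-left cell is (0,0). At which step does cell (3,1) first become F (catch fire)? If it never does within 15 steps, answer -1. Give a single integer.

Step 1: cell (3,1)='T' (+3 fires, +1 burnt)
Step 2: cell (3,1)='F' (+5 fires, +3 burnt)
  -> target ignites at step 2
Step 3: cell (3,1)='.' (+4 fires, +5 burnt)
Step 4: cell (3,1)='.' (+5 fires, +4 burnt)
Step 5: cell (3,1)='.' (+4 fires, +5 burnt)
Step 6: cell (3,1)='.' (+3 fires, +4 burnt)
Step 7: cell (3,1)='.' (+0 fires, +3 burnt)
  fire out at step 7

2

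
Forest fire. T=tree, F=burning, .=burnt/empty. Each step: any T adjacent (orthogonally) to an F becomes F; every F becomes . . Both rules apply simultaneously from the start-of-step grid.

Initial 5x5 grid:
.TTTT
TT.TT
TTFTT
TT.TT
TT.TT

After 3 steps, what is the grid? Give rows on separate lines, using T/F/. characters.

Step 1: 2 trees catch fire, 1 burn out
  .TTTT
  TT.TT
  TF.FT
  TT.TT
  TT.TT
Step 2: 6 trees catch fire, 2 burn out
  .TTTT
  TF.FT
  F...F
  TF.FT
  TT.TT
Step 3: 8 trees catch fire, 6 burn out
  .FTFT
  F...F
  .....
  F...F
  TF.FT

.FTFT
F...F
.....
F...F
TF.FT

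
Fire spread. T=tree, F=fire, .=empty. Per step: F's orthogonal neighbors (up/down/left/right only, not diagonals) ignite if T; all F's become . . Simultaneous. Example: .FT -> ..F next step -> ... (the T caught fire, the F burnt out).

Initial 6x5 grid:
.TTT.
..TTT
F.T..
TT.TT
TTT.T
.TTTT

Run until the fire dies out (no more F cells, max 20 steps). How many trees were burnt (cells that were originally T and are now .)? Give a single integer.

Answer: 12

Derivation:
Step 1: +1 fires, +1 burnt (F count now 1)
Step 2: +2 fires, +1 burnt (F count now 2)
Step 3: +1 fires, +2 burnt (F count now 1)
Step 4: +2 fires, +1 burnt (F count now 2)
Step 5: +1 fires, +2 burnt (F count now 1)
Step 6: +1 fires, +1 burnt (F count now 1)
Step 7: +1 fires, +1 burnt (F count now 1)
Step 8: +1 fires, +1 burnt (F count now 1)
Step 9: +1 fires, +1 burnt (F count now 1)
Step 10: +1 fires, +1 burnt (F count now 1)
Step 11: +0 fires, +1 burnt (F count now 0)
Fire out after step 11
Initially T: 19, now '.': 23
Total burnt (originally-T cells now '.'): 12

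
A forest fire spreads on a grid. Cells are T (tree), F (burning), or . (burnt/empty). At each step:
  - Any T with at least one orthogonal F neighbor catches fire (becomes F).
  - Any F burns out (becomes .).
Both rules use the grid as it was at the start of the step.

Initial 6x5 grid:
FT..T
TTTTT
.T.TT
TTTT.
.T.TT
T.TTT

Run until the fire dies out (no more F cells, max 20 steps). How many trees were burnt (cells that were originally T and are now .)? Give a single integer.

Step 1: +2 fires, +1 burnt (F count now 2)
Step 2: +1 fires, +2 burnt (F count now 1)
Step 3: +2 fires, +1 burnt (F count now 2)
Step 4: +2 fires, +2 burnt (F count now 2)
Step 5: +5 fires, +2 burnt (F count now 5)
Step 6: +3 fires, +5 burnt (F count now 3)
Step 7: +1 fires, +3 burnt (F count now 1)
Step 8: +2 fires, +1 burnt (F count now 2)
Step 9: +2 fires, +2 burnt (F count now 2)
Step 10: +0 fires, +2 burnt (F count now 0)
Fire out after step 10
Initially T: 21, now '.': 29
Total burnt (originally-T cells now '.'): 20

Answer: 20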